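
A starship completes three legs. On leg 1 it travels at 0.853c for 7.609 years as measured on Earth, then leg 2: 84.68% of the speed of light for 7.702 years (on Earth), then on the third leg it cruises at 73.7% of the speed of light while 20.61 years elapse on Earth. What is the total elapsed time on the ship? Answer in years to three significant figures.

Leg 1: γ = 1/√(1 − 0.853²) = 1/√0.2724 = 1.916; τ_1 = 7.609/1.916 = 3.971 years.
Leg 2: β = 0.8468; γ = 1/√(1 − 0.8468²) = 1/√0.2829 = 1.880; τ_2 = 7.702/1.880 = 4.097 years.
Leg 3: β = 0.737; γ = 1/√(1 − 0.737²) = 1/√0.4568 = 1.480; τ_3 = 20.61/1.480 = 13.93 years.
Total: 3.971 + 4.097 + 13.93 years.

τ = 22.0 years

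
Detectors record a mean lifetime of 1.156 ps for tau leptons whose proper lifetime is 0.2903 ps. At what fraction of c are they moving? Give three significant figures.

β = 0.968

γ = Δt/τ₀ = 1.156/0.2903 = 3.982
β = √(1 − 1/γ²) = √(1 − 0.06306) = √0.9369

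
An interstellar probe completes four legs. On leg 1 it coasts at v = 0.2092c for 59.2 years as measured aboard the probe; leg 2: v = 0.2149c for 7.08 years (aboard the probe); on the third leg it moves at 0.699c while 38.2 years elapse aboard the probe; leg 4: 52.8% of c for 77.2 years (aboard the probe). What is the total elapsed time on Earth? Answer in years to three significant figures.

Δt = 212 years

Leg 1: γ = 1/√(1 − 0.2092²) = 1/√0.9562 = 1.023; Δt_1 = 1.023 × 59.2 = 60.54 years.
Leg 2: γ = 1/√(1 − 0.2149²) = 1/√0.9538 = 1.024; Δt_2 = 1.024 × 7.08 = 7.249 years.
Leg 3: γ = 1/√(1 − 0.699²) = 1/√0.5114 = 1.398; Δt_3 = 1.398 × 38.2 = 53.42 years.
Leg 4: β = 0.528; γ = 1/√(1 − 0.528²) = 1/√0.7212 = 1.178; Δt_4 = 1.178 × 77.2 = 90.90 years.
Total: 60.54 + 7.249 + 53.42 + 90.90 years.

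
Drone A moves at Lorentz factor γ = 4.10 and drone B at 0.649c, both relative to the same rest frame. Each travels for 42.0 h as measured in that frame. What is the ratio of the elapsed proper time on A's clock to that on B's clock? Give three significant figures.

τ_A/τ_B = 0.321

A: γ = 4.10. B: γ = 1/√(1 − 0.649²) = 1/√0.5788 = 1.314.
τ_A/τ_B = γ_B/γ_A = 1.314/4.100 = 0.3206, so τ_A/τ_B = 0.3206.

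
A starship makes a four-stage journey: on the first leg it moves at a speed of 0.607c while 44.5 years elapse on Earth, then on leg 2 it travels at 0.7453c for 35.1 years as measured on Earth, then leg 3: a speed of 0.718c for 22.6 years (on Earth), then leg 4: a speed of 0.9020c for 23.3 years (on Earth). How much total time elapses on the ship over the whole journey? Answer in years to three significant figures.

τ = 84.6 years

Leg 1: γ = 1/√(1 − 0.607²) = 1/√0.6316 = 1.258; τ_1 = 44.5/1.258 = 35.36 years.
Leg 2: γ = 1/√(1 − 0.7453²) = 1/√0.4445 = 1.500; τ_2 = 35.1/1.500 = 23.40 years.
Leg 3: γ = 1/√(1 − 0.718²) = 1/√0.4845 = 1.437; τ_3 = 22.6/1.437 = 15.73 years.
Leg 4: γ = 1/√(1 − 0.9020²) = 1/√0.1864 = 2.316; τ_4 = 23.3/2.316 = 10.06 years.
Total: 35.36 + 23.40 + 15.73 + 10.06 years.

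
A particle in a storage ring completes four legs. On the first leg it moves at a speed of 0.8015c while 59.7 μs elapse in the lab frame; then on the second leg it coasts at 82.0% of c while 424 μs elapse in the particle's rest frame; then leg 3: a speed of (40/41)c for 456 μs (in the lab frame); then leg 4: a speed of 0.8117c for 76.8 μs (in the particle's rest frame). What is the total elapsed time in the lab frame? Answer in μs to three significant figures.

Δt = 1390 μs

Leg 1: 59.7 μs is already measured in the lab frame.
Leg 2: β = 0.820; γ = 1/√(1 − 0.820²) = 1/√0.3276 = 1.747; Δt_2 = 1.747 × 424 = 740.8 μs.
Leg 3: 456 μs is already measured in the lab frame.
Leg 4: γ = 1/√(1 − 0.8117²) = 1/√0.3411 = 1.712; Δt_4 = 1.712 × 76.8 = 131.5 μs.
Total: 59.70 + 740.8 + 456.0 + 131.5 μs.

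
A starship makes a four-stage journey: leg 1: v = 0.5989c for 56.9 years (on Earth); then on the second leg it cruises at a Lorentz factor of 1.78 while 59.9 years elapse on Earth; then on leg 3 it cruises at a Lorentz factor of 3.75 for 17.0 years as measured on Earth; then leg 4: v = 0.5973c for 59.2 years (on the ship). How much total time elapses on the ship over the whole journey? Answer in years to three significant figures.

τ = 143 years

Leg 1: γ = 1/√(1 − 0.5989²) = 1/√0.6413 = 1.249; τ_1 = 56.9/1.249 = 45.57 years.
Leg 2: γ = 1.78; τ_2 = 59.9/1.780 = 33.65 years.
Leg 3: γ = 3.75; τ_3 = 17.0/3.750 = 4.533 years.
Leg 4: 59.2 years is already measured on the ship.
Total: 45.57 + 33.65 + 4.533 + 59.20 years.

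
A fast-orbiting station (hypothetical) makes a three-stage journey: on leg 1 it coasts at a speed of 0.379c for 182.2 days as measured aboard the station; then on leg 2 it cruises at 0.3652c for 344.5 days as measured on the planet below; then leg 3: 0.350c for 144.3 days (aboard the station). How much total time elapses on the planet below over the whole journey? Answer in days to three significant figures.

Δt = 695 days

Leg 1: γ = 1/√(1 − 0.379²) = 1/√0.8564 = 1.081; Δt_1 = 1.081 × 182.2 = 196.9 days.
Leg 2: 344.5 days is already measured on the planet below.
Leg 3: γ = 1/√(1 − 0.350²) = 1/√0.8775 = 1.068; Δt_3 = 1.068 × 144.3 = 154.0 days.
Total: 196.9 + 344.5 + 154.0 days.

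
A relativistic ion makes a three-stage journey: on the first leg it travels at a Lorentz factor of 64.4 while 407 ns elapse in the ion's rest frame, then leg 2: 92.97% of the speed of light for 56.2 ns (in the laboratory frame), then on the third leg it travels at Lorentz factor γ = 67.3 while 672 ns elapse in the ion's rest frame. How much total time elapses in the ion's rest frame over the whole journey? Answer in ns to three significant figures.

τ = 1100 ns

Leg 1: 407 ns is already measured in the ion's rest frame.
Leg 2: β = 0.9297; γ = 1/√(1 − 0.9297²) = 1/√0.1357 = 2.715; τ_2 = 56.2/2.715 = 20.70 ns.
Leg 3: 672 ns is already measured in the ion's rest frame.
Total: 407.0 + 20.70 + 672.0 ns.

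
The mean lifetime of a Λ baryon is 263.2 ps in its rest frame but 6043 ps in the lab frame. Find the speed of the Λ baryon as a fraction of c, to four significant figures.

v = 0.9991c

γ = Δt/τ₀ = 6043/263.2 = 22.96
β = √(1 − 1/γ²) = √(1 − 0.001897) = √0.9981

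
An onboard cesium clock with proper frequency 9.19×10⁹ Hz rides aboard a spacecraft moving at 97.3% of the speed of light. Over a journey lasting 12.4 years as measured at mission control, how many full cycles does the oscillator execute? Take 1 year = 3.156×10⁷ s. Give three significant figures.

β = 0.973; γ = 1/√(1 − 0.973²) = 1/√0.05327 = 4.333
The oscillator's own cycle count is N = f × τ where τ is the proper time aboard the spacecraft. τ = Δt/γ = 12.4/4.333 = 2.862 years = 9.032×10⁷ s.
N = 9.19×10⁹ × 9.032×10⁷ = 8.301×10¹⁷.

N = 8.30×10¹⁷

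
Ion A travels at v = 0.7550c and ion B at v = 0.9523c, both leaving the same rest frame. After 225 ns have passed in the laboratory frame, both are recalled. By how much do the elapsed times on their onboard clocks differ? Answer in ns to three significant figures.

|τ_A − τ_B| = 78.9 ns

A: γ = 1/√(1 − 0.7550²) = 1/√0.4300 = 1.525; τ_A = 225/1.525 = 147.5 ns.
B: γ = 1/√(1 − 0.9523²) = 1/√0.09312 = 3.277; τ_B = 225/3.277 = 68.66 ns.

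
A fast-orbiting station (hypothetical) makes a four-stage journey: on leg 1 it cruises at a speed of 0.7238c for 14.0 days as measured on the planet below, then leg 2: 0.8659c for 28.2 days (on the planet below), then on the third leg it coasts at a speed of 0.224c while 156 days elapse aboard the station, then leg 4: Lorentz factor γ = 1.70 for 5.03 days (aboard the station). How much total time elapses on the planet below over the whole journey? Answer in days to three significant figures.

Leg 1: 14.0 days is already measured on the planet below.
Leg 2: 28.2 days is already measured on the planet below.
Leg 3: γ = 1/√(1 − 0.224²) = 1/√0.9498 = 1.026; Δt_3 = 1.026 × 156 = 160.1 days.
Leg 4: γ = 1.70; Δt_4 = 1.700 × 5.03 = 8.551 days.
Total: 14.00 + 28.20 + 160.1 + 8.551 days.

Δt = 211 days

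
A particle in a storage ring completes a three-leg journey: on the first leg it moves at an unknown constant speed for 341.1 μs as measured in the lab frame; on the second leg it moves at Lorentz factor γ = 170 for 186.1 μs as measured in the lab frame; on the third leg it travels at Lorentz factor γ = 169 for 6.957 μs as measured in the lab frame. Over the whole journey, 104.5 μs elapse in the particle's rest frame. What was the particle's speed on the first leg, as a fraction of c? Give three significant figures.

Leg 1: speed unknown; τ_1 = 341.1/γ_1.
Leg 2: γ = 170; τ_2 = 186.1/170.0 = 1.095 μs.
Leg 3: γ = 169; τ_3 = 6.957/169.0 = 0.04117 μs.
Total proper time: τ_1 + 1.095 + 0.04117 = 104.5, so τ_1 = 104.5 − 1.136 = 103.4 μs.
γ_1 = 341.1/103.4 = 3.300; β = √(1 − 1/γ²) = √0.9082.

β = 0.953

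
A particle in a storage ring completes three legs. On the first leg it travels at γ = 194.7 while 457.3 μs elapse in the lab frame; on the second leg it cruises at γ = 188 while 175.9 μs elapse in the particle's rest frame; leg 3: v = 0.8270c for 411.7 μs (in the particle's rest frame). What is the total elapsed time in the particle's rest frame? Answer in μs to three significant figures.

τ = 590 μs

Leg 1: γ = 194.7; τ_1 = 457.3/194.7 = 2.349 μs.
Leg 2: 175.9 μs is already measured in the particle's rest frame.
Leg 3: 411.7 μs is already measured in the particle's rest frame.
Total: 2.349 + 175.9 + 411.7 μs.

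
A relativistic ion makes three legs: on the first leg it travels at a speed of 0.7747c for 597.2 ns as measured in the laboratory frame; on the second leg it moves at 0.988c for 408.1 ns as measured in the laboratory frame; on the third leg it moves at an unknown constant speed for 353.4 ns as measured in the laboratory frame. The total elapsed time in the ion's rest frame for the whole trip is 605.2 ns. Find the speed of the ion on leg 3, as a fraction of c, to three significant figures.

Leg 1: γ = 1/√(1 − 0.7747²) = 1/√0.3998 = 1.581; τ_1 = 597.2/1.581 = 377.6 ns.
Leg 2: γ = 1/√(1 − 0.988²) = 1/√0.02386 = 6.474; τ_2 = 408.1/6.474 = 63.03 ns.
Leg 3: speed unknown; τ_3 = 353.4/γ_3.
Total proper time: 377.6 + 63.03 + τ_3 = 605.2, so τ_3 = 605.2 − 440.7 = 164.5 ns.
γ_3 = 353.4/164.5 = 2.148; β = √(1 − 1/γ²) = √0.7832.

β = 0.885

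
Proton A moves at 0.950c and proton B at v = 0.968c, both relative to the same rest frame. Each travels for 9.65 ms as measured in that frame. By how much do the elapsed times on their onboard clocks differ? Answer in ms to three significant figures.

A: γ = 1/√(1 − 0.950²) = 1/√0.09750 = 3.203; τ_A = 9.65/3.203 = 3.013 ms.
B: γ = 1/√(1 − 0.968²) = 1/√0.06298 = 3.985; τ_B = 9.65/3.985 = 2.422 ms.

|τ_A − τ_B| = 0.592 ms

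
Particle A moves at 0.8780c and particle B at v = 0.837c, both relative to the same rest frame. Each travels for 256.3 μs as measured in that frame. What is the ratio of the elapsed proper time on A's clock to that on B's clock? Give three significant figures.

A: γ = 1/√(1 − 0.8780²) = 1/√0.2291 = 2.089. B: γ = 1/√(1 − 0.837²) = 1/√0.2994 = 1.827.
τ_A/τ_B = γ_B/γ_A = 1.827/2.089 = 0.8747, so τ_A/τ_B = 0.8747.

τ_A/τ_B = 0.875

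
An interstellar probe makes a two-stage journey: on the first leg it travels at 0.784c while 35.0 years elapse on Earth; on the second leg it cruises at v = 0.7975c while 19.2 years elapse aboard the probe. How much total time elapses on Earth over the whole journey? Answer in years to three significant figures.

Leg 1: 35.0 years is already measured on Earth.
Leg 2: γ = 1/√(1 − 0.7975²) = 1/√0.3640 = 1.657; Δt_2 = 1.657 × 19.2 = 31.82 years.
Total: 35.00 + 31.82 years.

Δt = 66.8 years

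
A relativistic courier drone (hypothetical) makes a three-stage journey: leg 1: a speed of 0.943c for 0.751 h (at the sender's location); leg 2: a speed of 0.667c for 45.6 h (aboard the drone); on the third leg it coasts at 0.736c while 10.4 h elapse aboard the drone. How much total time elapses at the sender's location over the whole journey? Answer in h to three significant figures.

Leg 1: 0.751 h is already measured at the sender's location.
Leg 2: γ = 1/√(1 − 0.667²) = 1/√0.5551 = 1.342; Δt_2 = 1.342 × 45.6 = 61.20 h.
Leg 3: γ = 1/√(1 − 0.736²) = 1/√0.4583 = 1.477; Δt_3 = 1.477 × 10.4 = 15.36 h.
Total: 0.7510 + 61.20 + 15.36 h.

Δt = 77.3 h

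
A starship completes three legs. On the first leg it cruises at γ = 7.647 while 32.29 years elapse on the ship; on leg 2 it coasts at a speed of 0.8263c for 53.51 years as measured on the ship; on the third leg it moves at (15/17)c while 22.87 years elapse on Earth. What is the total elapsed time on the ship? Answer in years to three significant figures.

τ = 96.6 years

Leg 1: 32.29 years is already measured on the ship.
Leg 2: 53.51 years is already measured on the ship.
Leg 3: γ = 1/√(1 − (15/17)²) = 17/8 = 2.125; τ_3 = 22.87/2.125 = 10.76 years.
Total: 32.29 + 53.51 + 10.76 years.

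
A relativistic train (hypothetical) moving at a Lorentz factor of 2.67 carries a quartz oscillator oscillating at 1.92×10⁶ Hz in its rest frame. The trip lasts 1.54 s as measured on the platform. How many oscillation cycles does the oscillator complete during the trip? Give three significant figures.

N = 1.11×10⁶

γ = 2.67
The oscillator's own cycle count is N = f × τ where τ is the proper time on the train. τ = Δt/γ = 1.54/2.670 = 0.5768 s = 5.768×10⁻¹ s.
N = 1.92×10⁶ × 5.768×10⁻¹ = 1.107×10⁶.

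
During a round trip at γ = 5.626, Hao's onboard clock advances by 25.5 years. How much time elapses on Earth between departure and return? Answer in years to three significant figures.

Δt = 143 years

γ = 5.626
Earth-frame duration is the dilated interval: Δt = γτ = 5.626 × 25.5 years.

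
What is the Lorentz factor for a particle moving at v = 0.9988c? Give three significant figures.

γ = 20.4

γ = 1/√(1 − 0.9988²) = 1/√0.002399 = 20.42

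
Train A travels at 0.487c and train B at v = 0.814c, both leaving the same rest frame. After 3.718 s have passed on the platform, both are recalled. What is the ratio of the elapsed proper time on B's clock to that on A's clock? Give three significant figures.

τ_B/τ_A = 0.665

A: γ = 1/√(1 − 0.487²) = 1/√0.7628 = 1.145. B: γ = 1/√(1 − 0.814²) = 1/√0.3374 = 1.722.
τ_A/τ_B = γ_B/γ_A = 1.722/1.145 = 1.504, so τ_B/τ_A = 0.6651.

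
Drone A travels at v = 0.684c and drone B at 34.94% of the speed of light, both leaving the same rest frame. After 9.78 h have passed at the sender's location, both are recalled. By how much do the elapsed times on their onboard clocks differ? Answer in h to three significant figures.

A: γ = 1/√(1 − 0.684²) = 1/√0.5321 = 1.371; τ_A = 9.78/1.371 = 7.134 h.
B: β = 0.3494; γ = 1/√(1 − 0.3494²) = 1/√0.8779 = 1.067; τ_B = 9.78/1.067 = 9.164 h.

|τ_A − τ_B| = 2.03 h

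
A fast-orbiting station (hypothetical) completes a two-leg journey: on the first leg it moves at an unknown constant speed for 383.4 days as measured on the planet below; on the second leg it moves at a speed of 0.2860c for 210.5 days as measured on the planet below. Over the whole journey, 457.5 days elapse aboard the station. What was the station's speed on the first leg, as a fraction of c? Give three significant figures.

β = 0.745

Leg 1: speed unknown; τ_1 = 383.4/γ_1.
Leg 2: γ = 1/√(1 − 0.2860²) = 1/√0.9182 = 1.044; τ_2 = 210.5/1.044 = 201.7 days.
Total proper time: τ_1 + 201.7 = 457.5, so τ_1 = 457.5 − 201.7 = 255.8 days.
γ_1 = 383.4/255.8 = 1.499; β = √(1 − 1/γ²) = √0.5549.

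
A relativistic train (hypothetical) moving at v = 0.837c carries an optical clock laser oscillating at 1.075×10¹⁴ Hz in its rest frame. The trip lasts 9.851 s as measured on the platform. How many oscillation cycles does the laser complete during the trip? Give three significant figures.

γ = 1/√(1 − 0.837²) = 1/√0.2994 = 1.827
The oscillator's own cycle count is N = f × τ where τ is the proper time on the train. τ = Δt/γ = 9.851/1.827 = 5.390 s = 5.390×10⁰ s.
N = 1.075×10¹⁴ × 5.390×10⁰ = 5.795×10¹⁴.

N = 5.79×10¹⁴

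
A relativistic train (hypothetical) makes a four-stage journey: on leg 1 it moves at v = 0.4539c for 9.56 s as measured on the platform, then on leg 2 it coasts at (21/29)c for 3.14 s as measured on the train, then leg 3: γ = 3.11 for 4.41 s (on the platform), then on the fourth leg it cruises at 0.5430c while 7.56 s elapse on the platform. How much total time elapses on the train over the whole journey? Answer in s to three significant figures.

Leg 1: γ = 1/√(1 − 0.4539²) = 1/√0.7940 = 1.122; τ_1 = 9.56/1.122 = 8.518 s.
Leg 2: 3.14 s is already measured on the train.
Leg 3: γ = 3.11; τ_3 = 4.41/3.110 = 1.418 s.
Leg 4: γ = 1/√(1 − 0.5430²) = 1/√0.7052 = 1.191; τ_4 = 7.56/1.191 = 6.348 s.
Total: 8.518 + 3.140 + 1.418 + 6.348 s.

τ = 19.4 s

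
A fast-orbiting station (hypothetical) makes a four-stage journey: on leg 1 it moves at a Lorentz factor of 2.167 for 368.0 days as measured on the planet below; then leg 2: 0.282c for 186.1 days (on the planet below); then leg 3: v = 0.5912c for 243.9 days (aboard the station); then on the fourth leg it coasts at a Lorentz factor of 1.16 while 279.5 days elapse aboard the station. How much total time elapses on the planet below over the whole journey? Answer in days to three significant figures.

Δt = 1180 days

Leg 1: 368.0 days is already measured on the planet below.
Leg 2: 186.1 days is already measured on the planet below.
Leg 3: γ = 1/√(1 − 0.5912²) = 1/√0.6505 = 1.240; Δt_3 = 1.240 × 243.9 = 302.4 days.
Leg 4: γ = 1.16; Δt_4 = 1.160 × 279.5 = 324.2 days.
Total: 368.0 + 186.1 + 302.4 + 324.2 days.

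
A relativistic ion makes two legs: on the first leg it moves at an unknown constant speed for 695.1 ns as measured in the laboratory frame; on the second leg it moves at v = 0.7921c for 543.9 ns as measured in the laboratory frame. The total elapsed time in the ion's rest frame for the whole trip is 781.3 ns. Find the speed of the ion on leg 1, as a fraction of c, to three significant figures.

Leg 1: speed unknown; τ_1 = 695.1/γ_1.
Leg 2: γ = 1/√(1 − 0.7921²) = 1/√0.3726 = 1.638; τ_2 = 543.9/1.638 = 332.0 ns.
Total proper time: τ_1 + 332.0 = 781.3, so τ_1 = 781.3 − 332.0 = 449.3 ns.
γ_1 = 695.1/449.3 = 1.547; β = √(1 − 1/γ²) = √0.5822.

β = 0.763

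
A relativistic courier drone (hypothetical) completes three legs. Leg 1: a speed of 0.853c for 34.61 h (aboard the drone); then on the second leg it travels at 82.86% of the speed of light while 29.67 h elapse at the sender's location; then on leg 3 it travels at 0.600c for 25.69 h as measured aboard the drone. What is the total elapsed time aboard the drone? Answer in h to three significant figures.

τ = 76.9 h

Leg 1: 34.61 h is already measured aboard the drone.
Leg 2: β = 0.8286; γ = 1/√(1 − 0.8286²) = 1/√0.3134 = 1.786; τ_2 = 29.67/1.786 = 16.61 h.
Leg 3: 25.69 h is already measured aboard the drone.
Total: 34.61 + 16.61 + 25.69 h.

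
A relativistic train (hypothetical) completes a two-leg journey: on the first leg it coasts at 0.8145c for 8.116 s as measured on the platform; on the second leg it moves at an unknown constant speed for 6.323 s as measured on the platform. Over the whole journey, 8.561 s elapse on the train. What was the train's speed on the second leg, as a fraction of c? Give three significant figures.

Leg 1: γ = 1/√(1 − 0.8145²) = 1/√0.3366 = 1.724; τ_1 = 8.116/1.724 = 4.709 s.
Leg 2: speed unknown; τ_2 = 6.323/γ_2.
Total proper time: 4.709 + τ_2 = 8.561, so τ_2 = 8.561 − 4.709 = 3.852 s.
γ_2 = 6.323/3.852 = 1.641; β = √(1 − 1/γ²) = √0.6288.

β = 0.793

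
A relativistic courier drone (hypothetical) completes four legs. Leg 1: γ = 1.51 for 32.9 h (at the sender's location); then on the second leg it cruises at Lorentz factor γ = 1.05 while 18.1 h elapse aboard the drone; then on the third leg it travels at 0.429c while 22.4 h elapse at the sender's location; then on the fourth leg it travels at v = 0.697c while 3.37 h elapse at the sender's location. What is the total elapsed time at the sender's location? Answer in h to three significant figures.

Leg 1: 32.9 h is already measured at the sender's location.
Leg 2: γ = 1.05; Δt_2 = 1.050 × 18.1 = 19.01 h.
Leg 3: 22.4 h is already measured at the sender's location.
Leg 4: 3.37 h is already measured at the sender's location.
Total: 32.90 + 19.01 + 22.40 + 3.370 h.

Δt = 77.7 h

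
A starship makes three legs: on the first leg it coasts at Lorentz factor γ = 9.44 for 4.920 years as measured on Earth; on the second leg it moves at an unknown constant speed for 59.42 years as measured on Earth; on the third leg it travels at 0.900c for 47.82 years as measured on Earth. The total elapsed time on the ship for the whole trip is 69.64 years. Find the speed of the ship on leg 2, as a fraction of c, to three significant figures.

β = 0.583

Leg 1: γ = 9.44; τ_1 = 4.920/9.440 = 0.5212 years.
Leg 2: speed unknown; τ_2 = 59.42/γ_2.
Leg 3: γ = 1/√(1 − 0.900²) = 1/√0.1900 = 2.294; τ_3 = 47.82/2.294 = 20.84 years.
Total proper time: 0.5212 + τ_2 + 20.84 = 69.64, so τ_2 = 69.64 − 21.37 = 48.27 years.
γ_2 = 59.42/48.27 = 1.231; β = √(1 − 1/γ²) = √0.3400.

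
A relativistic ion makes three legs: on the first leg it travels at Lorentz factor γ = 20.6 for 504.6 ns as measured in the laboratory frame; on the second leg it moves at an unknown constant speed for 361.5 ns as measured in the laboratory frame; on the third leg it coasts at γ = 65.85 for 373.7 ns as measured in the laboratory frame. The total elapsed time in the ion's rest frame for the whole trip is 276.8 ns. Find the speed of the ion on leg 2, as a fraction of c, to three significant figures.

Leg 1: γ = 20.6; τ_1 = 504.6/20.60 = 24.50 ns.
Leg 2: speed unknown; τ_2 = 361.5/γ_2.
Leg 3: γ = 65.85; τ_3 = 373.7/65.85 = 5.675 ns.
Total proper time: 24.50 + τ_2 + 5.675 = 276.8, so τ_2 = 276.8 − 30.17 = 246.6 ns.
γ_2 = 361.5/246.6 = 1.466; β = √(1 − 1/γ²) = √0.5345.

β = 0.731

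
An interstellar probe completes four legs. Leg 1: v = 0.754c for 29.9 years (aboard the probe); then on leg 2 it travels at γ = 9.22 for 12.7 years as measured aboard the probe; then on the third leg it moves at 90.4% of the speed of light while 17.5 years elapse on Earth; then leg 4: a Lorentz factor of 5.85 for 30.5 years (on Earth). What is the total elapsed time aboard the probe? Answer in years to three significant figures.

Leg 1: 29.9 years is already measured aboard the probe.
Leg 2: 12.7 years is already measured aboard the probe.
Leg 3: β = 0.904; γ = 1/√(1 − 0.904²) = 1/√0.1828 = 2.339; τ_3 = 17.5/2.339 = 7.482 years.
Leg 4: γ = 5.85; τ_4 = 30.5/5.850 = 5.214 years.
Total: 29.90 + 12.70 + 7.482 + 5.214 years.

τ = 55.3 years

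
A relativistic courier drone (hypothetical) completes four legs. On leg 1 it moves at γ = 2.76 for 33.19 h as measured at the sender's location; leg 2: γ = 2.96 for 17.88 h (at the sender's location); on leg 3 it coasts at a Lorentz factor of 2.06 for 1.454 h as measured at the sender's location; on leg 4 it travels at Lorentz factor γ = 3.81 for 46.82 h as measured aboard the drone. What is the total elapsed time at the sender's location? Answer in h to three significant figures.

Δt = 231 h

Leg 1: 33.19 h is already measured at the sender's location.
Leg 2: 17.88 h is already measured at the sender's location.
Leg 3: 1.454 h is already measured at the sender's location.
Leg 4: γ = 3.81; Δt_4 = 3.810 × 46.82 = 178.4 h.
Total: 33.19 + 17.88 + 1.454 + 178.4 h.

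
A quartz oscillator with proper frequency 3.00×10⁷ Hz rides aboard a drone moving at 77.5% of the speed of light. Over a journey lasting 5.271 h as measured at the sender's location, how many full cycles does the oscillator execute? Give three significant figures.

β = 0.775; γ = 1/√(1 − 0.775²) = 1/√0.3994 = 1.582
The oscillator's own cycle count is N = f × τ where τ is the proper time aboard the drone. τ = Δt/γ = 5.271/1.582 = 3.331 h = 1.199×10⁴ s.
N = 3.00×10⁷ × 1.199×10⁴ = 3.598×10¹¹.

N = 3.60×10¹¹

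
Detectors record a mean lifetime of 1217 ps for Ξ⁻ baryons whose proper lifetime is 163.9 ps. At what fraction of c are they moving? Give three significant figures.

γ = Δt/τ₀ = 1217/163.9 = 7.425
β = √(1 − 1/γ²) = √(1 − 0.01814) = √0.9819

v = 0.991c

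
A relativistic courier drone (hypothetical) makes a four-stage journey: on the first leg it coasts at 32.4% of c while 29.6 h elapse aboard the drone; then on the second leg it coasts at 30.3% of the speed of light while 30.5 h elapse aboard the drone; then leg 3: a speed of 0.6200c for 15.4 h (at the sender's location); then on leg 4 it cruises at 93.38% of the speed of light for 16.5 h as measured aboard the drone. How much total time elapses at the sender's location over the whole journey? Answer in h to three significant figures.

Leg 1: β = 0.324; γ = 1/√(1 − 0.324²) = 1/√0.8950 = 1.057; Δt_1 = 1.057 × 29.6 = 31.29 h.
Leg 2: β = 0.303; γ = 1/√(1 − 0.303²) = 1/√0.9082 = 1.049; Δt_2 = 1.049 × 30.5 = 32.00 h.
Leg 3: 15.4 h is already measured at the sender's location.
Leg 4: β = 0.9338; γ = 1/√(1 − 0.9338²) = 1/√0.1280 = 2.795; Δt_4 = 2.795 × 16.5 = 46.12 h.
Total: 31.29 + 32.00 + 15.40 + 46.12 h.

Δt = 125 h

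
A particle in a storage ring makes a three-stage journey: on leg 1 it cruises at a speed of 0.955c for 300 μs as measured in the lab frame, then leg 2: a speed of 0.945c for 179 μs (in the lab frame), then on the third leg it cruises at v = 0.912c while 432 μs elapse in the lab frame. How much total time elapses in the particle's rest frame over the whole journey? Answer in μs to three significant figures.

τ = 325 μs

Leg 1: γ = 1/√(1 − 0.955²) = 1/√0.08798 = 3.371; τ_1 = 300/3.371 = 88.98 μs.
Leg 2: γ = 1/√(1 − 0.945²) = 1/√0.1070 = 3.057; τ_2 = 179/3.057 = 58.55 μs.
Leg 3: γ = 1/√(1 − 0.912²) = 1/√0.1683 = 2.438; τ_3 = 432/2.438 = 177.2 μs.
Total: 88.98 + 58.55 + 177.2 μs.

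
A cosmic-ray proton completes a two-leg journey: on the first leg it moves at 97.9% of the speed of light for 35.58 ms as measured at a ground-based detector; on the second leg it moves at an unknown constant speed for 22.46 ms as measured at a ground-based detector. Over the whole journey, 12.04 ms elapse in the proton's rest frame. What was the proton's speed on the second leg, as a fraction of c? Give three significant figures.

Leg 1: β = 0.979; γ = 1/√(1 − 0.979²) = 1/√0.04156 = 4.905; τ_1 = 35.58/4.905 = 7.253 ms.
Leg 2: speed unknown; τ_2 = 22.46/γ_2.
Total proper time: 7.253 + τ_2 = 12.04, so τ_2 = 12.04 − 7.253 = 4.787 ms.
γ_2 = 22.46/4.787 = 4.692; β = √(1 − 1/γ²) = √0.9546.

β = 0.977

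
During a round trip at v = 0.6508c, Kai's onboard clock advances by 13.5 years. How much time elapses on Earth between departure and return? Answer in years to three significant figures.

γ = 1/√(1 − 0.6508²) = 1/√0.5765 = 1.317
Earth-frame duration is the dilated interval: Δt = γτ = 1.317 × 13.5 years.

Δt = 17.8 years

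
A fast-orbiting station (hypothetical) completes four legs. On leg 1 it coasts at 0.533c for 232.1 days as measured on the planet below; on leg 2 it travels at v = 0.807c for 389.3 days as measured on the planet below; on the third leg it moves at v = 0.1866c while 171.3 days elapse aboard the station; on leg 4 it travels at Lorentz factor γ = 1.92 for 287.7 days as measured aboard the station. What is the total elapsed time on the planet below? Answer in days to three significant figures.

Leg 1: 232.1 days is already measured on the planet below.
Leg 2: 389.3 days is already measured on the planet below.
Leg 3: γ = 1/√(1 − 0.1866²) = 1/√0.9652 = 1.018; Δt_3 = 1.018 × 171.3 = 174.4 days.
Leg 4: γ = 1.92; Δt_4 = 1.920 × 287.7 = 552.4 days.
Total: 232.1 + 389.3 + 174.4 + 552.4 days.

Δt = 1350 days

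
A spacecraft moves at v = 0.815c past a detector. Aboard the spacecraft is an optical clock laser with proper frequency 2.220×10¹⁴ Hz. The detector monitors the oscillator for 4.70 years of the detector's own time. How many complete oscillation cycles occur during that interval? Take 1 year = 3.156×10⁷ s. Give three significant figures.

γ = 1/√(1 − 0.815²) = 1/√0.3358 = 1.726
During 4.70 years of lab time, the oscillator's proper time advances by τ = Δt/γ = 4.70/1.726 = 2.723 years = 8.595×10⁷ s.
N = f × τ = 2.220×10¹⁴ × 8.595×10⁷ = 1.908×10²².

N = 1.91×10²²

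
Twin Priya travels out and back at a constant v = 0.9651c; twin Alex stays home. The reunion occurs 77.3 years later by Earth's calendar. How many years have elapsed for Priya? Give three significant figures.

γ = 1/√(1 − 0.9651²) = 1/√0.06858 = 3.819
Priya's clock measures proper time along the trip: τ = Δt/γ = 77.3/3.819 years.

τ = 20.2 years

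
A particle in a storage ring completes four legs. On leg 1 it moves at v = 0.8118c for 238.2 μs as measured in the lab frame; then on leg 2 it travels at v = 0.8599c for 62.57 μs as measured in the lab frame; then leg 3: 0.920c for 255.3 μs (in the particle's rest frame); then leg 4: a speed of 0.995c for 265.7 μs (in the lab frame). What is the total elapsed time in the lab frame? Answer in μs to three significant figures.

Δt = 1220 μs

Leg 1: 238.2 μs is already measured in the lab frame.
Leg 2: 62.57 μs is already measured in the lab frame.
Leg 3: γ = 1/√(1 − 0.920²) = 1/√0.1536 = 2.552; Δt_3 = 2.552 × 255.3 = 651.4 μs.
Leg 4: 265.7 μs is already measured in the lab frame.
Total: 238.2 + 62.57 + 651.4 + 265.7 μs.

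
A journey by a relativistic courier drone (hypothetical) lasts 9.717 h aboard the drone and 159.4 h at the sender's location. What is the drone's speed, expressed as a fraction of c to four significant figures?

v = 0.9981c

The proper time is measured aboard the drone (both events occur at the drone's location); Δt is measured at the sender's location. γ = Δt/τ = 159.4/9.717 = 16.40.
β = √(1 − 1/γ²) = √(1 − 0.003716) = √0.9963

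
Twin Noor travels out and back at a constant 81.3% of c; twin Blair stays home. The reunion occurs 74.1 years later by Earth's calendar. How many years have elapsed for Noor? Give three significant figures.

τ = 43.1 years

β = 0.813; γ = 1/√(1 − 0.813²) = 1/√0.3390 = 1.717
Noor's clock measures proper time along the trip: τ = Δt/γ = 74.1/1.717 years.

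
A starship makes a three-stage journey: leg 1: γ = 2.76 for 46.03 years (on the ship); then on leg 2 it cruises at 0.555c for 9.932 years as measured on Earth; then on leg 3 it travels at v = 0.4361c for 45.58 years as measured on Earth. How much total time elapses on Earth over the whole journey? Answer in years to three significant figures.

Leg 1: γ = 2.76; Δt_1 = 2.760 × 46.03 = 127.0 years.
Leg 2: 9.932 years is already measured on Earth.
Leg 3: 45.58 years is already measured on Earth.
Total: 127.0 + 9.932 + 45.58 years.

Δt = 183 years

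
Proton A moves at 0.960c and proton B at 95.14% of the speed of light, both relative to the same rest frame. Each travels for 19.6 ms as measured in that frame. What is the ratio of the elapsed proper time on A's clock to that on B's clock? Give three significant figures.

A: γ = 1/√(1 − 0.960²) = 25/7 ≈ 3.571. B: β = 0.9514; γ = 1/√(1 − 0.9514²) = 1/√0.09484 = 3.247.
τ_A/τ_B = γ_B/γ_A = 3.247/3.571 = 0.9092, so τ_A/τ_B = 0.9092.

τ_A/τ_B = 0.909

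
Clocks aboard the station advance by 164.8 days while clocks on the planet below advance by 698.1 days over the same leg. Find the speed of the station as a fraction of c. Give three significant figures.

The proper time is measured aboard the station (both events occur at the station's location); Δt is measured on the planet below. γ = Δt/τ = 698.1/164.8 = 4.236.
β = √(1 − 1/γ²) = √(1 − 0.05573) = √0.9443

β = 0.972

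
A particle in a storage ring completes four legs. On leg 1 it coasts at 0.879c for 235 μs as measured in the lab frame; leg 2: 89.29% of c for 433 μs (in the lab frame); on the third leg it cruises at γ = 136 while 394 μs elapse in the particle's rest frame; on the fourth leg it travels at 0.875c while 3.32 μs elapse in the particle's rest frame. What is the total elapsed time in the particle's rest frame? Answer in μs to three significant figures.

Leg 1: γ = 1/√(1 − 0.879²) = 1/√0.2274 = 2.097; τ_1 = 235/2.097 = 112.1 μs.
Leg 2: β = 0.8929; γ = 1/√(1 − 0.8929²) = 1/√0.2027 = 2.221; τ_2 = 433/2.221 = 195.0 μs.
Leg 3: 394 μs is already measured in the particle's rest frame.
Leg 4: 3.32 μs is already measured in the particle's rest frame.
Total: 112.1 + 195.0 + 394.0 + 3.320 μs.

τ = 704 μs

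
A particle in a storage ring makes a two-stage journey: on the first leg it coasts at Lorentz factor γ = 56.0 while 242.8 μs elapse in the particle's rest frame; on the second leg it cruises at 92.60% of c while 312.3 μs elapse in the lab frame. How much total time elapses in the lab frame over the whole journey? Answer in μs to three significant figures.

Leg 1: γ = 56.0; Δt_1 = 56.00 × 242.8 = 1.360×10⁴ μs.
Leg 2: 312.3 μs is already measured in the lab frame.
Total: 1.360×10⁴ + 312.3 μs.

Δt = 1.39×10⁴ μs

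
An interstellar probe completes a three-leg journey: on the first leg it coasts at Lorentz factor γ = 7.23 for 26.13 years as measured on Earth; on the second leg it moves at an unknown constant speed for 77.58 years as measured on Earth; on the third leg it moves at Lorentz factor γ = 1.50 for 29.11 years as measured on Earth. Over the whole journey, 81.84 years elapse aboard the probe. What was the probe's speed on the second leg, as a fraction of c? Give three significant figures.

Leg 1: γ = 7.23; τ_1 = 26.13/7.230 = 3.614 years.
Leg 2: speed unknown; τ_2 = 77.58/γ_2.
Leg 3: γ = 1.50; τ_3 = 29.11/1.500 = 19.41 years.
Total proper time: 3.614 + τ_2 + 19.41 = 81.84, so τ_2 = 81.84 − 23.02 = 58.82 years.
γ_2 = 77.58/58.82 = 1.319; β = √(1 − 1/γ²) = √0.4252.

β = 0.652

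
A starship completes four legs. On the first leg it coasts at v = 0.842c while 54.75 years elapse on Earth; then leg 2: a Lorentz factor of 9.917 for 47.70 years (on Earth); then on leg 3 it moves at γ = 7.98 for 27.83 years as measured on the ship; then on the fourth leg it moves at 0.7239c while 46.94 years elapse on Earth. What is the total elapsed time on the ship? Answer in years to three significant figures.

Leg 1: γ = 1/√(1 − 0.842²) = 1/√0.2910 = 1.854; τ_1 = 54.75/1.854 = 29.54 years.
Leg 2: γ = 9.917; τ_2 = 47.70/9.917 = 4.810 years.
Leg 3: 27.83 years is already measured on the ship.
Leg 4: γ = 1/√(1 − 0.7239²) = 1/√0.4760 = 1.449; τ_4 = 46.94/1.449 = 32.38 years.
Total: 29.54 + 4.810 + 27.83 + 32.38 years.

τ = 94.6 years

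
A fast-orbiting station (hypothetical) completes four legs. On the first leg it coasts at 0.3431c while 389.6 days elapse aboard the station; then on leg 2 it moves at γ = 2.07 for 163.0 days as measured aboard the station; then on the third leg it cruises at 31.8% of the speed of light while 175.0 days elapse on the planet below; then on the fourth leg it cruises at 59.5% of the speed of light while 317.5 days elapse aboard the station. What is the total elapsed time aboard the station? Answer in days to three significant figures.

Leg 1: 389.6 days is already measured aboard the station.
Leg 2: 163.0 days is already measured aboard the station.
Leg 3: β = 0.318; γ = 1/√(1 − 0.318²) = 1/√0.8989 = 1.055; τ_3 = 175.0/1.055 = 165.9 days.
Leg 4: 317.5 days is already measured aboard the station.
Total: 389.6 + 163.0 + 165.9 + 317.5 days.

τ = 1040 days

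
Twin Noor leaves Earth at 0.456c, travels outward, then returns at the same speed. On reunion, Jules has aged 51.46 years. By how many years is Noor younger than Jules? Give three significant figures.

γ = 1/√(1 − 0.456²) = 1/√0.7921 = 1.124
Noor's elapsed proper time: τ = 51.46/1.124 = 45.80 years.
Age gap = Δt − τ = 51.46 − 45.80 years.

Δt − τ = 5.66 years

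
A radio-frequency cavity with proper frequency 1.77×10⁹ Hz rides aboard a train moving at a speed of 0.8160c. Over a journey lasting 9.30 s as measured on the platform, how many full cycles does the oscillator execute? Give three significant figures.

γ = 1/√(1 − 0.8160²) = 1/√0.3341 = 1.730
The oscillator's own cycle count is N = f × τ where τ is the proper time on the train. τ = Δt/γ = 9.30/1.730 = 5.376 s = 5.376×10⁰ s.
N = 1.77×10⁹ × 5.376×10⁰ = 9.515×10⁹.

N = 9.52×10⁹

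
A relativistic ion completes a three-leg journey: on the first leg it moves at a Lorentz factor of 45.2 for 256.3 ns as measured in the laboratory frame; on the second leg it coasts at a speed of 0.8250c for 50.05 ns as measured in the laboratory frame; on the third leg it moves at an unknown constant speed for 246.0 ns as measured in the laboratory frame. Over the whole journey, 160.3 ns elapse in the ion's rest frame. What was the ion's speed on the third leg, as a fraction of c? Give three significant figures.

β = 0.858

Leg 1: γ = 45.2; τ_1 = 256.3/45.20 = 5.670 ns.
Leg 2: γ = 1/√(1 − 0.8250²) = 1/√0.3194 = 1.769; τ_2 = 50.05/1.769 = 28.28 ns.
Leg 3: speed unknown; τ_3 = 246.0/γ_3.
Total proper time: 5.670 + 28.28 + τ_3 = 160.3, so τ_3 = 160.3 − 33.96 = 126.3 ns.
γ_3 = 246.0/126.3 = 1.947; β = √(1 − 1/γ²) = √0.7362.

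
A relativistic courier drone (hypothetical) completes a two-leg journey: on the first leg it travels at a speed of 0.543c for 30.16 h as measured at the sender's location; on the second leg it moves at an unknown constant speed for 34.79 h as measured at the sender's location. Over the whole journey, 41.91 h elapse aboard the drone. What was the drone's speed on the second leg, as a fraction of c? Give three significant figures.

Leg 1: γ = 1/√(1 − 0.543²) = 1/√0.7052 = 1.191; τ_1 = 30.16/1.191 = 25.33 h.
Leg 2: speed unknown; τ_2 = 34.79/γ_2.
Total proper time: 25.33 + τ_2 = 41.91, so τ_2 = 41.91 − 25.33 = 16.58 h.
γ_2 = 34.79/16.58 = 2.098; β = √(1 − 1/γ²) = √0.7728.

β = 0.879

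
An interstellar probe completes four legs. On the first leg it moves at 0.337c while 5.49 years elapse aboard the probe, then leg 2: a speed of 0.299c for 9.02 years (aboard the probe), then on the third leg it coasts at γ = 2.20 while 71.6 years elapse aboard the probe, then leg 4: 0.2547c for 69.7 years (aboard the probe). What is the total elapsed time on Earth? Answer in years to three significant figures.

Δt = 245 years

Leg 1: γ = 1/√(1 − 0.337²) = 1/√0.8864 = 1.062; Δt_1 = 1.062 × 5.49 = 5.831 years.
Leg 2: γ = 1/√(1 − 0.299²) = 1/√0.9106 = 1.048; Δt_2 = 1.048 × 9.02 = 9.452 years.
Leg 3: γ = 2.20; Δt_3 = 2.200 × 71.6 = 157.5 years.
Leg 4: γ = 1/√(1 − 0.2547²) = 1/√0.9351 = 1.034; Δt_4 = 1.034 × 69.7 = 72.08 years.
Total: 5.831 + 9.452 + 157.5 + 72.08 years.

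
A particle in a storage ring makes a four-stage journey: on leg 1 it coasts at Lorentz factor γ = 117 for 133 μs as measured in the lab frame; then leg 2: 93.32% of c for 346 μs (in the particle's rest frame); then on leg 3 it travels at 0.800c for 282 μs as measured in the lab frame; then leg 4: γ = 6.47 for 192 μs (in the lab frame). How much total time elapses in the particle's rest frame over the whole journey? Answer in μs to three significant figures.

τ = 546 μs

Leg 1: γ = 117; τ_1 = 133/117.0 = 1.137 μs.
Leg 2: 346 μs is already measured in the particle's rest frame.
Leg 3: γ = 1/√(1 − 0.800²) = 5/3 ≈ 1.667; τ_3 = 282/1.667 = 169.2 μs.
Leg 4: γ = 6.47; τ_4 = 192/6.470 = 29.68 μs.
Total: 1.137 + 346.0 + 169.2 + 29.68 μs.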